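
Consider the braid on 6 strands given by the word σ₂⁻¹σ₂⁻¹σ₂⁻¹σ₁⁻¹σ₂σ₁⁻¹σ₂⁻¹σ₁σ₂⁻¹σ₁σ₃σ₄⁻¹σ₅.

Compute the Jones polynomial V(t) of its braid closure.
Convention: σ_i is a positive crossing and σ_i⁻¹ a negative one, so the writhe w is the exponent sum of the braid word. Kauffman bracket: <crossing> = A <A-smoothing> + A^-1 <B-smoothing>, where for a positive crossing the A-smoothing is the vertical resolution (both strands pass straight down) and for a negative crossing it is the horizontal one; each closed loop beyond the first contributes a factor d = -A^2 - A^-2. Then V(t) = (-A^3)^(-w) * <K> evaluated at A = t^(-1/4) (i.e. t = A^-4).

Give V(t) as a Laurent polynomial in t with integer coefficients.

The presented braid s2^-1 s2^-1 s2^-1 s1^-1 s2 s1^-1 s2^-1 s1 s2^-1 s1 s3 s4^-1 s5 on 6 strands reduces by inverse Markov moves (closure unchanged at each step):
  Destabilize: the word has the form β·s5 where s5 occurs only as the final letter (β ∈ B_5); drop it and the last strand → 5 strands.
  Destabilize: the word has the form β·s4^-1 where s4^-1 occurs only as the final letter (β ∈ B_4); drop it and the last strand → 4 strands.
  Destabilize: the word has the form β·s3 where s3 occurs only as the final letter (β ∈ B_3); drop it and the last strand → 3 strands.
Reduced to β = s2^-1 s2^-1 s2^-1 s1^-1 s2 s1^-1 s2^-1 s1 s2^-1 s1 on 3 strands, 10 crossings.
Compute on β:
Braid: s2^-1 s2^-1 s2^-1 s1^-1 s2 s1^-1 s2^-1 s1 s2^-1 s1 on 3 strands, 10 crossings.
Writhe w = (#positive) - (#negative) = 3 - 7 = -4.
Computing the Kauffman bracket via state sum. There are 2^10 = 1024 states.
Each crossing splits two ways (0=vertical, 1=horizontal). The state's weight is A^(#A-smoothings - #B-smoothings) * d^(loops - 1).
Tabulate the states by total A-exponent and number of loops L (A-exp: L × count):
  A^10: L=6 ×1
  A^8: L=5 ×10
  A^6: L=4 ×41, L=6 ×4
  A^4: L=3 ×88, L=5 ×31, L=7 ×1
  A^2: L=2 ×102, L=4 ×99, L=6 ×9
  A^0: L=1 ×54, L=3 ×162, L=5 ×36
  A^-2: L=2 ×134, L=4 ×74, L=6 ×2
  A^-4: L=1 ×30, L=3 ×82, L=5 ×8
  A^-6: L=2 ×32, L=4 ×13
  A^-8: L=1 ×3, L=3 ×7
  A^-10: L=2 ×1
Each group contributes A^e * Σ count * d^(L-1):
Powers of d = -A^2 - A^-2: d^2 = A^4 + 2 + A^-4; d^3 = -A^6 - 3*A^2 - 3*A^-2 - A^-6; d^4 = A^8 + 4*A^4 + 6 + 4*A^-4 + A^-8; d^5 = -A^10 - 5*A^6 - 10*A^2 - 10*A^-2 - 5*A^-6 - A^-10; d^6 = A^12 + 6*A^8 + 15*A^4 + 20 + 15*A^-4 + 6*A^-8 + A^-12.
  A^10 * (d^5) = -A^20 - 5*A^16 - 10*A^12 - 10*A^8 - 5*A^4 - 1
  A^8 * (10*d^4) = 10*A^16 + 40*A^12 + 60*A^8 + 40*A^4 + 10
  A^6 * (41*d^3 + 4*d^5) = -4*A^16 - 61*A^12 - 163*A^8 - 163*A^4 - 61 - 4*A^-4
  A^4 * (88*d^2 + 31*d^4 + d^6) = A^16 + 37*A^12 + 227*A^8 + 382*A^4 + 227 + 37*A^-4 + A^-8
  A^2 * (102*d + 99*d^3 + 9*d^5) = -9*A^12 - 144*A^8 - 489*A^4 - 489 - 144*A^-4 - 9*A^-8
  A^0 * (54 + 162*d^2 + 36*d^4) = 36*A^8 + 306*A^4 + 594 + 306*A^-4 + 36*A^-8
  A^-2 * (134*d + 74*d^3 + 2*d^5) = -2*A^8 - 84*A^4 - 376 - 376*A^-4 - 84*A^-8 - 2*A^-12
  A^-4 * (30 + 82*d^2 + 8*d^4) = 8*A^4 + 114 + 242*A^-4 + 114*A^-8 + 8*A^-12
  A^-6 * (32*d + 13*d^3) = -13 - 71*A^-4 - 71*A^-8 - 13*A^-12
  A^-8 * (3 + 7*d^2) = 7*A^-4 + 17*A^-8 + 7*A^-12
  A^-10 * (d) = -A^-8 - A^-12
Summing the groups: <K> = -A^20 + 2*A^16 - 3*A^12 + 4*A^8 - 5*A^4 + 5 - 3*A^-4 + 3*A^-8 - A^-12
Normalise by the writhe: (-A^3)^(-w) = (-A^3)^(4) = A^12, so f(A) = A^12 * <K> = -A^32 + 2*A^28 - 3*A^24 + 4*A^20 - 5*A^16 + 5*A^12 - 3*A^8 + 3*A^4 - 1.
Substitute A = t^(-1/4), i.e. A^e → t^(-e/4): V(t) = -1 + 3*t^-1 - 3*t^-2 + 5*t^-3 - 5*t^-4 + 4*t^-5 - 3*t^-6 + 2*t^-7 - t^-8

Answer: -1 + 3*t^-1 - 3*t^-2 + 5*t^-3 - 5*t^-4 + 4*t^-5 - 3*t^-6 + 2*t^-7 - t^-8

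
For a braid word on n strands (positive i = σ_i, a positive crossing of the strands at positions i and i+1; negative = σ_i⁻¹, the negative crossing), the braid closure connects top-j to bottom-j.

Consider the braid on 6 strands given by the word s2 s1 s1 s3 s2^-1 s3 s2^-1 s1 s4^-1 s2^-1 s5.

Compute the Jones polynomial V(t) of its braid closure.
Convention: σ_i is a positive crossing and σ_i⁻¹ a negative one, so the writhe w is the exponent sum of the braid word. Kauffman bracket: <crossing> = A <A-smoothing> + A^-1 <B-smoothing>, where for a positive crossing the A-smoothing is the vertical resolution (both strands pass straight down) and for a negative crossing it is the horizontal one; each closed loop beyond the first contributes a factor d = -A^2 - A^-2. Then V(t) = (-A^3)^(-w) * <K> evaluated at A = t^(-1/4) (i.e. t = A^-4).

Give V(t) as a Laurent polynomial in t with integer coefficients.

-t^6 + 2*t^5 - 2*t^4 + 3*t^3 - 3*t^2 + 2*t - 1 + t^-1

Derivation:
The presented braid s2 s1 s1 s3 s2^-1 s3 s2^-1 s1 s4^-1 s2^-1 s5 on 6 strands reduces by inverse Markov moves (closure unchanged at each step):
  Destabilize: the word has the form β·s5 where s5 occurs only as the final letter (β ∈ B_5); drop it and the last strand → 5 strands.
  Deconjugate: the word is γ·β·γ⁻¹ with γ = s2 (prefix) and γ⁻¹ = s2^-1 (suffix); strip both.
  Destabilize: the word has the form β·s4^-1 where s4^-1 occurs only as the final letter (β ∈ B_4); drop it and the last strand → 4 strands.
Reduced to β = s1 s1 s3 s2^-1 s3 s2^-1 s1 on 4 strands, 7 crossings.
Compute on β:
Braid: s1 s1 s3 s2^-1 s3 s2^-1 s1 on 4 strands, 7 crossings.
Writhe w = (#positive) - (#negative) = 5 - 2 = 3.
Computing the Kauffman bracket via state sum. There are 2^7 = 128 states.
Smooth each crossing (0=||, 1=⌣⌢); contribution A^(Σ sign_k(1-2s_k)) * d^(L-1).
Tabulate the states by total A-exponent and number of loops L (A-exp: L × count):
  A^7: L=4 ×1
  A^5: L=3 ×7
  A^3: L=2 ×17, L=4 ×4
  A^1: L=1 ×15, L=3 ×19, L=5 ×1
  A^-1: L=2 ×27, L=4 ×8
  A^-3: L=3 ×20, L=5 ×1
  A^-5: L=4 ×7
  A^-7: L=5 ×1
Each group contributes A^e * Σ count * d^(L-1):
Powers of d = -A^2 - A^-2: d^2 = A^4 + 2 + A^-4; d^3 = -A^6 - 3*A^2 - 3*A^-2 - A^-6; d^4 = A^8 + 4*A^4 + 6 + 4*A^-4 + A^-8.
  A^7 * (d^3) = -A^13 - 3*A^9 - 3*A^5 - A
  A^5 * (7*d^2) = 7*A^9 + 14*A^5 + 7*A
  A^3 * (17*d + 4*d^3) = -4*A^9 - 29*A^5 - 29*A - 4*A^-3
  A^1 * (15 + 19*d^2 + d^4) = A^9 + 23*A^5 + 59*A + 23*A^-3 + A^-7
  A^-1 * (27*d + 8*d^3) = -8*A^5 - 51*A - 51*A^-3 - 8*A^-7
  A^-3 * (20*d^2 + d^4) = A^5 + 24*A + 46*A^-3 + 24*A^-7 + A^-11
  A^-5 * (7*d^3) = -7*A - 21*A^-3 - 21*A^-7 - 7*A^-11
  A^-7 * (d^4) = A + 4*A^-3 + 6*A^-7 + 4*A^-11 + A^-15
Summing the groups: <K> = -A^13 + A^9 - 2*A^5 + 3*A - 3*A^-3 + 2*A^-7 - 2*A^-11 + A^-15
Normalise by the writhe: (-A^3)^(-w) = (-A^3)^(-3) = -A^-9, so f(A) = -A^-9 * <K> = A^4 - 1 + 2*A^-4 - 3*A^-8 + 3*A^-12 - 2*A^-16 + 2*A^-20 - A^-24.
Substitute A = t^(-1/4), i.e. A^e → t^(-e/4): V(t) = -t^6 + 2*t^5 - 2*t^4 + 3*t^3 - 3*t^2 + 2*t - 1 + t^-1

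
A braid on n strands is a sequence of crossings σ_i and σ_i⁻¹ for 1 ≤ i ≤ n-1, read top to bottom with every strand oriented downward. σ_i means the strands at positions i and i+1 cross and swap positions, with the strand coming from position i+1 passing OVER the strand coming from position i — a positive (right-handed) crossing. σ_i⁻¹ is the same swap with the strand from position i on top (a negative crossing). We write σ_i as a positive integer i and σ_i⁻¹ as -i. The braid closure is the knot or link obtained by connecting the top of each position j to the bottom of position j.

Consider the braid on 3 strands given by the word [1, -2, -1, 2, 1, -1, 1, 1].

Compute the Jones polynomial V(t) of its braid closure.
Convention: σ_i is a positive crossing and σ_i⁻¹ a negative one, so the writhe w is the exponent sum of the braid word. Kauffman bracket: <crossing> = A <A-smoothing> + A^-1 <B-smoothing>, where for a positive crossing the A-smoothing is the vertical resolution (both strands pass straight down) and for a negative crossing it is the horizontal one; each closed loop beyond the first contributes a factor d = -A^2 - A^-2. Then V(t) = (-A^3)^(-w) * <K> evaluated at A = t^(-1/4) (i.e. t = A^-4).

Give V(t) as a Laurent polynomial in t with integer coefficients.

First cancel adjacent σ_i σ_i⁻¹ pairs (Reidemeister II — same braid, same closure): s1 s2^-1 s1^-1 s2 s1 s1^-1 s1 s1 → s1 s2^-1 s1^-1 s2 s1 s1.
Braid: s1 s2^-1 s1^-1 s2 s1 s1 on 3 strands, 6 crossings.
Writhe w = (#positive) - (#negative) = 4 - 2 = 2.
Computing the Kauffman bracket via state sum. There are 2^6 = 64 states.
Each crossing splits two ways (0=vertical, 1=horizontal). The state's weight is A^(#A-smoothings - #B-smoothings) * d^(loops - 1).
Tabulate the states by total A-exponent and number of loops L (A-exp: L × count):
  A^6: L=1 ×1
  A^4: L=2 ×6
  A^2: L=1 ×7, L=3 ×8
  A^0: L=2 ×16, L=4 ×4
  A^-2: L=1 ×3, L=3 ×11, L=5 ×1
  A^-4: L=2 ×3, L=4 ×3
  A^-6: L=3 ×1
Each group contributes A^e * Σ count * d^(L-1):
Powers of d = -A^2 - A^-2: d^2 = A^4 + 2 + A^-4; d^3 = -A^6 - 3*A^2 - 3*A^-2 - A^-6; d^4 = A^8 + 4*A^4 + 6 + 4*A^-4 + A^-8.
  A^6 * (1) = A^6
  A^4 * (6*d) = -6*A^6 - 6*A^2
  A^2 * (7 + 8*d^2) = 8*A^6 + 23*A^2 + 8*A^-2
  A^0 * (16*d + 4*d^3) = -4*A^6 - 28*A^2 - 28*A^-2 - 4*A^-6
  A^-2 * (3 + 11*d^2 + d^4) = A^6 + 15*A^2 + 31*A^-2 + 15*A^-6 + A^-10
  A^-4 * (3*d + 3*d^3) = -3*A^2 - 12*A^-2 - 12*A^-6 - 3*A^-10
  A^-6 * (d^2) = A^-2 + 2*A^-6 + A^-10
Summing the groups: <K> = A^2 + A^-6 - A^-10
Normalise by the writhe: (-A^3)^(-w) = (-A^3)^(-2) = A^-6, so f(A) = A^-6 * <K> = A^-4 + A^-12 - A^-16.
Substitute A = t^(-1/4), i.e. A^e → t^(-e/4): V(t) = -t^4 + t^3 + t

Answer: -t^4 + t^3 + t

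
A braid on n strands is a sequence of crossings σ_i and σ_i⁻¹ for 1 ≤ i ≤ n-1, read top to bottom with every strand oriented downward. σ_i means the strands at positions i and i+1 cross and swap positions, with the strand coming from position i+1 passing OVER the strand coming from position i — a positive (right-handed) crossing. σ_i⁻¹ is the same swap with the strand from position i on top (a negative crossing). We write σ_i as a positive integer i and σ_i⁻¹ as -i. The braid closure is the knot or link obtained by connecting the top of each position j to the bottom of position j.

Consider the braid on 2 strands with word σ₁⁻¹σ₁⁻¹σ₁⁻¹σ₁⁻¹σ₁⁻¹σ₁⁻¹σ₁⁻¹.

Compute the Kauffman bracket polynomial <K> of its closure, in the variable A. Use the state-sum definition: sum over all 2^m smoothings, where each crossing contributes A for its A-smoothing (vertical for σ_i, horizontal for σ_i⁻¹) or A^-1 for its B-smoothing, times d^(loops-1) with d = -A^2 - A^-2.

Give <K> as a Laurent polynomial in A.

A^19 - A^15 + A^11 - A^7 + A^3 - A^-1 - A^-9

Derivation:
Braid: s1^-1 s1^-1 s1^-1 s1^-1 s1^-1 s1^-1 s1^-1 on 2 strands, 7 crossings.
Writhe w = (#positive) - (#negative) = 0 - 7 = -7.
Enumerate smoothing states for the bracket polynomial. There are 2^7 = 128 states.
Smooth each crossing (0=||, 1=⌣⌢); contribution A^(Σ sign_k(1-2s_k)) * d^(L-1).
Tabulate the states by total A-exponent and number of loops L (A-exp: L × count):
  A^7: L=7 ×1
  A^5: L=6 ×7
  A^3: L=5 ×21
  A^1: L=4 ×35
  A^-1: L=3 ×35
  A^-3: L=2 ×21
  A^-5: L=1 ×7
  A^-7: L=2 ×1
Each group contributes A^e * Σ count * d^(L-1):
Powers of d = -A^2 - A^-2: d^2 = A^4 + 2 + A^-4; d^3 = -A^6 - 3*A^2 - 3*A^-2 - A^-6; d^4 = A^8 + 4*A^4 + 6 + 4*A^-4 + A^-8; d^5 = -A^10 - 5*A^6 - 10*A^2 - 10*A^-2 - 5*A^-6 - A^-10; d^6 = A^12 + 6*A^8 + 15*A^4 + 20 + 15*A^-4 + 6*A^-8 + A^-12.
  A^7 * (d^6) = A^19 + 6*A^15 + 15*A^11 + 20*A^7 + 15*A^3 + 6*A^-1 + A^-5
  A^5 * (7*d^5) = -7*A^15 - 35*A^11 - 70*A^7 - 70*A^3 - 35*A^-1 - 7*A^-5
  A^3 * (21*d^4) = 21*A^11 + 84*A^7 + 126*A^3 + 84*A^-1 + 21*A^-5
  A^1 * (35*d^3) = -35*A^7 - 105*A^3 - 105*A^-1 - 35*A^-5
  A^-1 * (35*d^2) = 35*A^3 + 70*A^-1 + 35*A^-5
  A^-3 * (21*d) = -21*A^-1 - 21*A^-5
  A^-5 * (7) = 7*A^-5
  A^-7 * (d) = -A^-5 - A^-9
Summing the groups: <K> = A^19 - A^15 + A^11 - A^7 + A^3 - A^-1 - A^-9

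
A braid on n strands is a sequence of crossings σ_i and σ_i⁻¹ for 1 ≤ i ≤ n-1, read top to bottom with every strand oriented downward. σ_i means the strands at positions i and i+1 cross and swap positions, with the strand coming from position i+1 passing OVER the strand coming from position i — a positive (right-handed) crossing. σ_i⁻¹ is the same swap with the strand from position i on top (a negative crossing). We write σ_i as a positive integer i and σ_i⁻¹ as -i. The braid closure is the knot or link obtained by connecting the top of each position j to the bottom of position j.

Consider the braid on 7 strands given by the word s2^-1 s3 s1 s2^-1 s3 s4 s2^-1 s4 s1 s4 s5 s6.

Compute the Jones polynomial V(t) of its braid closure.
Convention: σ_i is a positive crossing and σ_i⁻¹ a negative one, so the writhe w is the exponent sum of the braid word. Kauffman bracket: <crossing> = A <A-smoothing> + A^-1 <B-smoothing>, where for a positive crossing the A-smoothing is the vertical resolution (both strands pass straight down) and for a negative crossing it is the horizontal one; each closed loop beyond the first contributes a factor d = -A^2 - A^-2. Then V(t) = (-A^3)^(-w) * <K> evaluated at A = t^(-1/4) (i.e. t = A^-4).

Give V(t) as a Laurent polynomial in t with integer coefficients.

The presented braid s2^-1 s3 s1 s2^-1 s3 s4 s2^-1 s4 s1 s4 s5 s6 on 7 strands reduces by inverse Markov moves (closure unchanged at each step):
  Destabilize: the word has the form β·s6 where s6 occurs only as the final letter (β ∈ B_6); drop it and the last strand → 6 strands.
  Destabilize: the word has the form β·s5 where s5 occurs only as the final letter (β ∈ B_5); drop it and the last strand → 5 strands.
Reduced to β = s2^-1 s3 s1 s2^-1 s3 s4 s2^-1 s4 s1 s4 on 5 strands, 10 crossings.
Compute on β:
Braid: s2^-1 s3 s1 s2^-1 s3 s4 s2^-1 s4 s1 s4 on 5 strands, 10 crossings.
Writhe w = (#positive) - (#negative) = 7 - 3 = 4.
State-sum expansion of <K>. There are 2^10 = 1024 states.
Smooth each crossing (0=||, 1=⌣⌢); contribution A^(Σ sign_k(1-2s_k)) * d^(L-1).
Tabulate the states by total A-exponent and number of loops L (A-exp: L × count):
  A^10: L=6 ×1
  A^8: L=5 ×10
  A^6: L=4 ×42, L=6 ×3
  A^4: L=3 ×95, L=5 ×24, L=7 ×1
  A^2: L=2 ×117, L=4 ×86, L=6 ×7
  A^0: L=1 ×63, L=3 ×157, L=5 ×32
  A^-2: L=2 ×120, L=4 ×87, L=6 ×3
  A^-4: L=3 ×99, L=5 ×21
  A^-6: L=4 ×43, L=6 ×2
  A^-8: L=5 ×10
  A^-10: L=6 ×1
Each group contributes A^e * Σ count * d^(L-1):
Powers of d = -A^2 - A^-2: d^2 = A^4 + 2 + A^-4; d^3 = -A^6 - 3*A^2 - 3*A^-2 - A^-6; d^4 = A^8 + 4*A^4 + 6 + 4*A^-4 + A^-8; d^5 = -A^10 - 5*A^6 - 10*A^2 - 10*A^-2 - 5*A^-6 - A^-10; d^6 = A^12 + 6*A^8 + 15*A^4 + 20 + 15*A^-4 + 6*A^-8 + A^-12.
  A^10 * (d^5) = -A^20 - 5*A^16 - 10*A^12 - 10*A^8 - 5*A^4 - 1
  A^8 * (10*d^4) = 10*A^16 + 40*A^12 + 60*A^8 + 40*A^4 + 10
  A^6 * (42*d^3 + 3*d^5) = -3*A^16 - 57*A^12 - 156*A^8 - 156*A^4 - 57 - 3*A^-4
  A^4 * (95*d^2 + 24*d^4 + d^6) = A^16 + 30*A^12 + 206*A^8 + 354*A^4 + 206 + 30*A^-4 + A^-8
  A^2 * (117*d + 86*d^3 + 7*d^5) = -7*A^12 - 121*A^8 - 445*A^4 - 445 - 121*A^-4 - 7*A^-8
  A^0 * (63 + 157*d^2 + 32*d^4) = 32*A^8 + 285*A^4 + 569 + 285*A^-4 + 32*A^-8
  A^-2 * (120*d + 87*d^3 + 3*d^5) = -3*A^8 - 102*A^4 - 411 - 411*A^-4 - 102*A^-8 - 3*A^-12
  A^-4 * (99*d^2 + 21*d^4) = 21*A^4 + 183 + 324*A^-4 + 183*A^-8 + 21*A^-12
  A^-6 * (43*d^3 + 2*d^5) = -2*A^4 - 53 - 149*A^-4 - 149*A^-8 - 53*A^-12 - 2*A^-16
  A^-8 * (10*d^4) = 10 + 40*A^-4 + 60*A^-8 + 40*A^-12 + 10*A^-16
  A^-10 * (d^5) = -1 - 5*A^-4 - 10*A^-8 - 10*A^-12 - 5*A^-16 - A^-20
Summing the groups: <K> = -A^20 + 3*A^16 - 4*A^12 + 8*A^8 - 10*A^4 + 10 - 10*A^-4 + 8*A^-8 - 5*A^-12 + 3*A^-16 - A^-20
Normalise by the writhe: (-A^3)^(-w) = (-A^3)^(-4) = A^-12, so f(A) = A^-12 * <K> = -A^8 + 3*A^4 - 4 + 8*A^-4 - 10*A^-8 + 10*A^-12 - 10*A^-16 + 8*A^-20 - 5*A^-24 + 3*A^-28 - A^-32.
Substitute A = t^(-1/4), i.e. A^e → t^(-e/4): V(t) = -t^8 + 3*t^7 - 5*t^6 + 8*t^5 - 10*t^4 + 10*t^3 - 10*t^2 + 8*t - 4 + 3*t^-1 - t^-2

Answer: -t^8 + 3*t^7 - 5*t^6 + 8*t^5 - 10*t^4 + 10*t^3 - 10*t^2 + 8*t - 4 + 3*t^-1 - t^-2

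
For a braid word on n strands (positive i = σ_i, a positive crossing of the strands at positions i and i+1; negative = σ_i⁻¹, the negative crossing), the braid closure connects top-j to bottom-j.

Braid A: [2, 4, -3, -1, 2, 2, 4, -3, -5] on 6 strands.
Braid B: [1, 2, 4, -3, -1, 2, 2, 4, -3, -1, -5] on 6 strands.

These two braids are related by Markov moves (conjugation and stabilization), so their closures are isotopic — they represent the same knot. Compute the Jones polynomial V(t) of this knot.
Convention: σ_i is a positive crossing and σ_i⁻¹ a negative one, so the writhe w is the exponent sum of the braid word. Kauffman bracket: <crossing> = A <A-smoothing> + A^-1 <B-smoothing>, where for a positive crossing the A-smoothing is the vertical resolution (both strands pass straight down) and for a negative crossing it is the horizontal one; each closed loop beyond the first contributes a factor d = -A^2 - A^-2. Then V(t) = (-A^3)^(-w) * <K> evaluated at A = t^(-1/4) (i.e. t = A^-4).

-t^6 + 2*t^5 - 3*t^4 + 4*t^3 - 3*t^2 + 3*t - 2 + t^-1

Derivation:
Markov-equivalent braids have isotopic closures, hence identical knot invariants. Strip the Markov moves from each word to reach a common short braid β, then compute V(t) once on β.
Braid A: s2 s4 s3^-1 s1^-1 s2 s2 s4 s3^-1 s5^-1 on 6 strands reduces by inverse Markov moves (closure unchanged at each step):
  Destabilize: the word has the form β·s5^-1 where s5^-1 occurs only as the final letter (β ∈ B_5); drop it and the last strand → 5 strands.
Reduced to β = s2 s4 s3^-1 s1^-1 s2 s2 s4 s3^-1 on 5 strands, 8 crossings.
Braid B: s1 s2 s4 s3^-1 s1^-1 s2 s2 s4 s3^-1 s1^-1 s5^-1 on 6 strands reduces by inverse Markov moves (closure unchanged at each step):
  Destabilize: the word has the form β·s5^-1 where s5^-1 occurs only as the final letter (β ∈ B_5); drop it and the last strand → 5 strands.
  Deconjugate: the word is γ·β·γ⁻¹ with γ = s1 (prefix) and γ⁻¹ = s1^-1 (suffix); strip both.
Reduced to β = s2 s4 s3^-1 s1^-1 s2 s2 s4 s3^-1 on 5 strands, 8 crossings.
Both give the same β = s2 s4 s3^-1 s1^-1 s2 s2 s4 s3^-1 on 5 strands, so one state sum suffices:
Braid: s2 s4 s3^-1 s1^-1 s2 s2 s4 s3^-1 on 5 strands, 8 crossings.
Writhe w = (#positive) - (#negative) = 5 - 3 = 2.
Enumerate smoothing states for the bracket polynomial. There are 2^8 = 256 states.
For each crossing: s=0 is the vertical smoothing, s=1 horizontal. Crossing k contributes A^(sign_k * (1 - 2*s_k)); loop factor d = -A^2 - A^-2.
Tabulate the states by total A-exponent and number of loops L (A-exp: L × count):
  A^8: L=4 ×1
  A^6: L=3 ×7, L=5 ×1
  A^4: L=2 ×19, L=4 ×9
  A^2: L=1 ×19, L=3 ×35, L=5 ×2
  A^0: L=2 ×48, L=4 ×22
  A^-2: L=3 ×49, L=5 ×7
  A^-4: L=4 ×27, L=6 ×1
  A^-6: L=5 ×8
  A^-8: L=6 ×1
Each group contributes A^e * Σ count * d^(L-1):
Powers of d = -A^2 - A^-2: d^2 = A^4 + 2 + A^-4; d^3 = -A^6 - 3*A^2 - 3*A^-2 - A^-6; d^4 = A^8 + 4*A^4 + 6 + 4*A^-4 + A^-8; d^5 = -A^10 - 5*A^6 - 10*A^2 - 10*A^-2 - 5*A^-6 - A^-10.
  A^8 * (d^3) = -A^14 - 3*A^10 - 3*A^6 - A^2
  A^6 * (7*d^2 + d^4) = A^14 + 11*A^10 + 20*A^6 + 11*A^2 + A^-2
  A^4 * (19*d + 9*d^3) = -9*A^10 - 46*A^6 - 46*A^2 - 9*A^-2
  A^2 * (19 + 35*d^2 + 2*d^4) = 2*A^10 + 43*A^6 + 101*A^2 + 43*A^-2 + 2*A^-6
  A^0 * (48*d + 22*d^3) = -22*A^6 - 114*A^2 - 114*A^-2 - 22*A^-6
  A^-2 * (49*d^2 + 7*d^4) = 7*A^6 + 77*A^2 + 140*A^-2 + 77*A^-6 + 7*A^-10
  A^-4 * (27*d^3 + d^5) = -A^6 - 32*A^2 - 91*A^-2 - 91*A^-6 - 32*A^-10 - A^-14
  A^-6 * (8*d^4) = 8*A^2 + 32*A^-2 + 48*A^-6 + 32*A^-10 + 8*A^-14
  A^-8 * (d^5) = -A^2 - 5*A^-2 - 10*A^-6 - 10*A^-10 - 5*A^-14 - A^-18
Summing the groups: <K> = A^10 - 2*A^6 + 3*A^2 - 3*A^-2 + 4*A^-6 - 3*A^-10 + 2*A^-14 - A^-18
Normalise by the writhe: (-A^3)^(-w) = (-A^3)^(-2) = A^-6, so f(A) = A^-6 * <K> = A^4 - 2 + 3*A^-4 - 3*A^-8 + 4*A^-12 - 3*A^-16 + 2*A^-20 - A^-24.
Substitute A = t^(-1/4), i.e. A^e → t^(-e/4): V(t) = -t^6 + 2*t^5 - 3*t^4 + 4*t^3 - 3*t^2 + 3*t - 2 + t^-1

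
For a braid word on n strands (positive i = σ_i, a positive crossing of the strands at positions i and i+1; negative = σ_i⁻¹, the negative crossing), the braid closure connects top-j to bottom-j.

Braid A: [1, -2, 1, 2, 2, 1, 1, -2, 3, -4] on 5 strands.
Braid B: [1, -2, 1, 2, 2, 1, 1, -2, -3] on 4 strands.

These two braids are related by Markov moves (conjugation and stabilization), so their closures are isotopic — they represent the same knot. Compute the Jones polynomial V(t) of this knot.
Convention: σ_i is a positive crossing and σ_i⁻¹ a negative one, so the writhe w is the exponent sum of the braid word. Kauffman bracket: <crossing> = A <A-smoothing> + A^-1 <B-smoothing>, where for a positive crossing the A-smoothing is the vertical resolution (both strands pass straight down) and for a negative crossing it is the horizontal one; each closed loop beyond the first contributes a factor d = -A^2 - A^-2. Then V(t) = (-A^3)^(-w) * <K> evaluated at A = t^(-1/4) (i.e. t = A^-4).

Markov-equivalent braids have isotopic closures, hence identical knot invariants. Strip the Markov moves from each word to reach a common short braid β, then compute V(t) once on β.
Braid A: s1 s2^-1 s1 s2 s2 s1 s1 s2^-1 s3 s4^-1 on 5 strands reduces by inverse Markov moves (closure unchanged at each step):
  Destabilize: the word has the form β·s4^-1 where s4^-1 occurs only as the final letter (β ∈ B_4); drop it and the last strand → 4 strands.
  Destabilize: the word has the form β·s3 where s3 occurs only as the final letter (β ∈ B_3); drop it and the last strand → 3 strands.
Reduced to β = s1 s2^-1 s1 s2 s2 s1 s1 s2^-1 on 3 strands, 8 crossings.
Braid B: s1 s2^-1 s1 s2 s2 s1 s1 s2^-1 s3^-1 on 4 strands reduces by inverse Markov moves (closure unchanged at each step):
  Destabilize: the word has the form β·s3^-1 where s3^-1 occurs only as the final letter (β ∈ B_3); drop it and the last strand → 3 strands.
Reduced to β = s1 s2^-1 s1 s2 s2 s1 s1 s2^-1 on 3 strands, 8 crossings.
Both give the same β = s1 s2^-1 s1 s2 s2 s1 s1 s2^-1 on 3 strands, so one state sum suffices:
Braid: s1 s2^-1 s1 s2 s2 s1 s1 s2^-1 on 3 strands, 8 crossings.
Writhe w = (#positive) - (#negative) = 6 - 2 = 4.
State-sum expansion of <K>. There are 2^8 = 256 states.
For each crossing: s=0 is the vertical smoothing, s=1 horizontal. Crossing k contributes A^(sign_k * (1 - 2*s_k)); loop factor d = -A^2 - A^-2.
Tabulate the states by total A-exponent and number of loops L (A-exp: L × count):
  A^8: L=3 ×1
  A^6: L=2 ×6, L=4 ×2
  A^4: L=1 ×11, L=3 ×16, L=5 ×1
  A^2: L=2 ×47, L=4 ×9
  A^0: L=1 ×26, L=3 ×43, L=5 ×1
  A^-2: L=2 ×41, L=4 ×15
  A^-4: L=3 ×26, L=5 ×2
  A^-6: L=4 ×8
  A^-8: L=5 ×1
Each group contributes A^e * Σ count * d^(L-1):
Powers of d = -A^2 - A^-2: d^2 = A^4 + 2 + A^-4; d^3 = -A^6 - 3*A^2 - 3*A^-2 - A^-6; d^4 = A^8 + 4*A^4 + 6 + 4*A^-4 + A^-8.
  A^8 * (d^2) = A^12 + 2*A^8 + A^4
  A^6 * (6*d + 2*d^3) = -2*A^12 - 12*A^8 - 12*A^4 - 2
  A^4 * (11 + 16*d^2 + d^4) = A^12 + 20*A^8 + 49*A^4 + 20 + A^-4
  A^2 * (47*d + 9*d^3) = -9*A^8 - 74*A^4 - 74 - 9*A^-4
  A^0 * (26 + 43*d^2 + d^4) = A^8 + 47*A^4 + 118 + 47*A^-4 + A^-8
  A^-2 * (41*d + 15*d^3) = -15*A^4 - 86 - 86*A^-4 - 15*A^-8
  A^-4 * (26*d^2 + 2*d^4) = 2*A^4 + 34 + 64*A^-4 + 34*A^-8 + 2*A^-12
  A^-6 * (8*d^3) = -8 - 24*A^-4 - 24*A^-8 - 8*A^-12
  A^-8 * (d^4) = 1 + 4*A^-4 + 6*A^-8 + 4*A^-12 + A^-16
Summing the groups: <K> = 2*A^8 - 2*A^4 + 3 - 3*A^-4 + 2*A^-8 - 2*A^-12 + A^-16
Normalise by the writhe: (-A^3)^(-w) = (-A^3)^(-4) = A^-12, so f(A) = A^-12 * <K> = 2*A^-4 - 2*A^-8 + 3*A^-12 - 3*A^-16 + 2*A^-20 - 2*A^-24 + A^-28.
Substitute A = t^(-1/4), i.e. A^e → t^(-e/4): V(t) = t^7 - 2*t^6 + 2*t^5 - 3*t^4 + 3*t^3 - 2*t^2 + 2*t

Answer: t^7 - 2*t^6 + 2*t^5 - 3*t^4 + 3*t^3 - 2*t^2 + 2*t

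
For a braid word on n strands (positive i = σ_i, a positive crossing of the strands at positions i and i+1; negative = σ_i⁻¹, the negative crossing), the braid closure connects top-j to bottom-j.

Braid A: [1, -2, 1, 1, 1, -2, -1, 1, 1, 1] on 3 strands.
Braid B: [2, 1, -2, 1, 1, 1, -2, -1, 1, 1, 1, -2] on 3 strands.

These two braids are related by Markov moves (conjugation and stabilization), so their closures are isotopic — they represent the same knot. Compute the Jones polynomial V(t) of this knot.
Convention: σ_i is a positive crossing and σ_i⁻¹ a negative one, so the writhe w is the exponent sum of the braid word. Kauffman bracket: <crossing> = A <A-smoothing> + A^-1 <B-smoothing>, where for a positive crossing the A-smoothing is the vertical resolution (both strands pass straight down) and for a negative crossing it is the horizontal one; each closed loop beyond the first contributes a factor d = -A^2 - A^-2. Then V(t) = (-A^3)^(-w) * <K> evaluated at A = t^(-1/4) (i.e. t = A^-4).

Markov-equivalent braids have isotopic closures, hence identical knot invariants. Strip the Markov moves from each word to reach a common short braid β, then compute V(t) once on β.
Braid A: s1 s2^-1 s1 s1 s1 s2^-1 s1^-1 s1 s1 s1 on 3 strands has no conjugating prefix/suffix or stabilization to strip; take β = s1 s2^-1 s1 s1 s1 s2^-1 s1^-1 s1 s1 s1.
Braid B: s2 s1 s2^-1 s1 s1 s1 s2^-1 s1^-1 s1 s1 s1 s2^-1 on 3 strands reduces by inverse Markov moves (closure unchanged at each step):
  Deconjugate: the word is γ·β·γ⁻¹ with γ = s2 (prefix) and γ⁻¹ = s2^-1 (suffix); strip both.
Reduced to β = s1 s2^-1 s1 s1 s1 s2^-1 s1^-1 s1 s1 s1 on 3 strands, 10 crossings.
Both give the same β = s1 s2^-1 s1 s1 s1 s2^-1 s1^-1 s1 s1 s1 on 3 strands, so one state sum suffices:
First cancel adjacent σ_i σ_i⁻¹ pairs (Reidemeister II — same braid, same closure): s1 s2^-1 s1 s1 s1 s2^-1 s1^-1 s1 s1 s1 → s1 s2^-1 s1 s1 s1 s2^-1 s1 s1.
Braid: s1 s2^-1 s1 s1 s1 s2^-1 s1 s1 on 3 strands, 8 crossings.
Writhe w = (#positive) - (#negative) = 6 - 2 = 4.
State-sum expansion of <K>. There are 2^8 = 256 states.
Each crossing splits two ways (0=vertical, 1=horizontal). The state's weight is A^(#A-smoothings - #B-smoothings) * d^(loops - 1).
Tabulate the states by total A-exponent and number of loops L (A-exp: L × count):
  A^8: L=3 ×1
  A^6: L=2 ×8
  A^4: L=1 ×21, L=3 ×7
  A^2: L=2 ×54, L=4 ×2
  A^0: L=3 ×70
  A^-2: L=4 ×56
  A^-4: L=5 ×28
  A^-6: L=6 ×8
  A^-8: L=7 ×1
Each group contributes A^e * Σ count * d^(L-1):
Powers of d = -A^2 - A^-2: d^2 = A^4 + 2 + A^-4; d^3 = -A^6 - 3*A^2 - 3*A^-2 - A^-6; d^4 = A^8 + 4*A^4 + 6 + 4*A^-4 + A^-8; d^5 = -A^10 - 5*A^6 - 10*A^2 - 10*A^-2 - 5*A^-6 - A^-10; d^6 = A^12 + 6*A^8 + 15*A^4 + 20 + 15*A^-4 + 6*A^-8 + A^-12.
  A^8 * (d^2) = A^12 + 2*A^8 + A^4
  A^6 * (8*d) = -8*A^8 - 8*A^4
  A^4 * (21 + 7*d^2) = 7*A^8 + 35*A^4 + 7
  A^2 * (54*d + 2*d^3) = -2*A^8 - 60*A^4 - 60 - 2*A^-4
  A^0 * (70*d^2) = 70*A^4 + 140 + 70*A^-4
  A^-2 * (56*d^3) = -56*A^4 - 168 - 168*A^-4 - 56*A^-8
  A^-4 * (28*d^4) = 28*A^4 + 112 + 168*A^-4 + 112*A^-8 + 28*A^-12
  A^-6 * (8*d^5) = -8*A^4 - 40 - 80*A^-4 - 80*A^-8 - 40*A^-12 - 8*A^-16
  A^-8 * (d^6) = A^4 + 6 + 15*A^-4 + 20*A^-8 + 15*A^-12 + 6*A^-16 + A^-20
Summing the groups: <K> = A^12 - A^8 + 3*A^4 - 3 + 3*A^-4 - 4*A^-8 + 3*A^-12 - 2*A^-16 + A^-20
Normalise by the writhe: (-A^3)^(-w) = (-A^3)^(-4) = A^-12, so f(A) = A^-12 * <K> = 1 - A^-4 + 3*A^-8 - 3*A^-12 + 3*A^-16 - 4*A^-20 + 3*A^-24 - 2*A^-28 + A^-32.
Substitute A = t^(-1/4), i.e. A^e → t^(-e/4): V(t) = t^8 - 2*t^7 + 3*t^6 - 4*t^5 + 3*t^4 - 3*t^3 + 3*t^2 - t + 1

Answer: t^8 - 2*t^7 + 3*t^6 - 4*t^5 + 3*t^4 - 3*t^3 + 3*t^2 - t + 1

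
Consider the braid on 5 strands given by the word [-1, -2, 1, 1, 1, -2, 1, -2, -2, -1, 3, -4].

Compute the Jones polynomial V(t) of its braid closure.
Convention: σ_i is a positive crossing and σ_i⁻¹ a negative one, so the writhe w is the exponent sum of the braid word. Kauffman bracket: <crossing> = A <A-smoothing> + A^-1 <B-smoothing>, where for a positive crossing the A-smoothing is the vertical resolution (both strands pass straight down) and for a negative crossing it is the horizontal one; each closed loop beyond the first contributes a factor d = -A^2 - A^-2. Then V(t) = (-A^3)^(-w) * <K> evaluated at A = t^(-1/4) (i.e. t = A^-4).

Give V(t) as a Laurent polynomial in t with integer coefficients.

t^2 - 2*t + 3 - 3*t^-1 + 4*t^-2 - 3*t^-3 + 2*t^-4 - 2*t^-5 + t^-6

Derivation:
The presented braid s1^-1 s2^-1 s1 s1 s1 s2^-1 s1 s2^-1 s2^-1 s1^-1 s3 s4^-1 on 5 strands reduces by inverse Markov moves (closure unchanged at each step):
  Destabilize: the word has the form β·s4^-1 where s4^-1 occurs only as the final letter (β ∈ B_4); drop it and the last strand → 4 strands.
  Destabilize: the word has the form β·s3 where s3 occurs only as the final letter (β ∈ B_3); drop it and the last strand → 3 strands.
Reduced to β = s1^-1 s2^-1 s1 s1 s1 s2^-1 s1 s2^-1 s2^-1 s1^-1 on 3 strands, 10 crossings.
Compute on β:
Braid: s1^-1 s2^-1 s1 s1 s1 s2^-1 s1 s2^-1 s2^-1 s1^-1 on 3 strands, 10 crossings.
Writhe w = (#positive) - (#negative) = 4 - 6 = -2.
State-sum expansion of <K>. There are 2^10 = 1024 states.
Each crossing splits two ways (0=vertical, 1=horizontal). The state's weight is A^(#A-smoothings - #B-smoothings) * d^(loops - 1).
Tabulate the states by total A-exponent and number of loops L (A-exp: L × count):
  A^10: L=5 ×1
  A^8: L=4 ×10
  A^6: L=3 ×38, L=5 ×7
  A^4: L=2 ×67, L=4 ×49, L=6 ×4
  A^2: L=1 ×46, L=3 ×130, L=5 ×33, L=7 ×1
  A^0: L=2 ×131, L=4 ×110, L=6 ×11
  A^-2: L=1 ×25, L=3 ×133, L=5 ×51, L=7 ×1
  A^-4: L=2 ×37, L=4 ×72, L=6 ×11
  A^-6: L=3 ×25, L=5 ×19, L=7 ×1
  A^-8: L=4 ×8, L=6 ×2
  A^-10: L=5 ×1
Each group contributes A^e * Σ count * d^(L-1):
Powers of d = -A^2 - A^-2: d^2 = A^4 + 2 + A^-4; d^3 = -A^6 - 3*A^2 - 3*A^-2 - A^-6; d^4 = A^8 + 4*A^4 + 6 + 4*A^-4 + A^-8; d^5 = -A^10 - 5*A^6 - 10*A^2 - 10*A^-2 - 5*A^-6 - A^-10; d^6 = A^12 + 6*A^8 + 15*A^4 + 20 + 15*A^-4 + 6*A^-8 + A^-12.
  A^10 * (d^4) = A^18 + 4*A^14 + 6*A^10 + 4*A^6 + A^2
  A^8 * (10*d^3) = -10*A^14 - 30*A^10 - 30*A^6 - 10*A^2
  A^6 * (38*d^2 + 7*d^4) = 7*A^14 + 66*A^10 + 118*A^6 + 66*A^2 + 7*A^-2
  A^4 * (67*d + 49*d^3 + 4*d^5) = -4*A^14 - 69*A^10 - 254*A^6 - 254*A^2 - 69*A^-2 - 4*A^-6
  A^2 * (46 + 130*d^2 + 33*d^4 + d^6) = A^14 + 39*A^10 + 277*A^6 + 524*A^2 + 277*A^-2 + 39*A^-6 + A^-10
  A^0 * (131*d + 110*d^3 + 11*d^5) = -11*A^10 - 165*A^6 - 571*A^2 - 571*A^-2 - 165*A^-6 - 11*A^-10
  A^-2 * (25 + 133*d^2 + 51*d^4 + d^6) = A^10 + 57*A^6 + 352*A^2 + 617*A^-2 + 352*A^-6 + 57*A^-10 + A^-14
  A^-4 * (37*d + 72*d^3 + 11*d^5) = -11*A^6 - 127*A^2 - 363*A^-2 - 363*A^-6 - 127*A^-10 - 11*A^-14
  A^-6 * (25*d^2 + 19*d^4 + d^6) = A^6 + 25*A^2 + 116*A^-2 + 184*A^-6 + 116*A^-10 + 25*A^-14 + A^-18
  A^-8 * (8*d^3 + 2*d^5) = -2*A^2 - 18*A^-2 - 44*A^-6 - 44*A^-10 - 18*A^-14 - 2*A^-18
  A^-10 * (d^4) = A^-2 + 4*A^-6 + 6*A^-10 + 4*A^-14 + A^-18
Summing the groups: <K> = A^18 - 2*A^14 + 2*A^10 - 3*A^6 + 4*A^2 - 3*A^-2 + 3*A^-6 - 2*A^-10 + A^-14
Normalise by the writhe: (-A^3)^(-w) = (-A^3)^(2) = A^6, so f(A) = A^6 * <K> = A^24 - 2*A^20 + 2*A^16 - 3*A^12 + 4*A^8 - 3*A^4 + 3 - 2*A^-4 + A^-8.
Substitute A = t^(-1/4), i.e. A^e → t^(-e/4): V(t) = t^2 - 2*t + 3 - 3*t^-1 + 4*t^-2 - 3*t^-3 + 2*t^-4 - 2*t^-5 + t^-6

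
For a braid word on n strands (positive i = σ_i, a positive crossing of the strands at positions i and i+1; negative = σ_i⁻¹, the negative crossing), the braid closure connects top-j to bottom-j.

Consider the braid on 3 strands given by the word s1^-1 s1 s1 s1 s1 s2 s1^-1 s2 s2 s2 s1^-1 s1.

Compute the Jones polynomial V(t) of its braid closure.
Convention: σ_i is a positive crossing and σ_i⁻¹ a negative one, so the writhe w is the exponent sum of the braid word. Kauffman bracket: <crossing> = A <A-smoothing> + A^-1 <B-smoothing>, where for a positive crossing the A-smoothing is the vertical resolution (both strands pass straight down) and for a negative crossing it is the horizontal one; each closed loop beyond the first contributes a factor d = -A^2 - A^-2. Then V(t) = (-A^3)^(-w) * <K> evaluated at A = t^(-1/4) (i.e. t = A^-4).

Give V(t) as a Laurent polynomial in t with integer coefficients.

-t^9 + 2*t^8 - 3*t^7 + 3*t^6 - 3*t^5 + 3*t^4 - t^3 + t^2

Derivation:
The presented braid s1^-1 s1 s1 s1 s1 s2 s1^-1 s2 s2 s2 s1^-1 s1 on 3 strands reduces by inverse Markov moves (closure unchanged at each step):
  Deconjugate: the word is γ·β·γ⁻¹ with γ = s1^-1 s1 (prefix) and γ⁻¹ = s1^-1 s1 (suffix); strip both.
Reduced to β = s1 s1 s1 s2 s1^-1 s2 s2 s2 on 3 strands, 8 crossings.
Compute on β:
Braid: s1 s1 s1 s2 s1^-1 s2 s2 s2 on 3 strands, 8 crossings.
Writhe w = (#positive) - (#negative) = 7 - 1 = 6.
Computing the Kauffman bracket via state sum. There are 2^8 = 256 states.
Smooth each crossing (0=||, 1=⌣⌢); contribution A^(Σ sign_k(1-2s_k)) * d^(L-1).
Tabulate the states by total A-exponent and number of loops L (A-exp: L × count):
  A^8: L=2 ×1
  A^6: L=1 ×4, L=3 ×4
  A^4: L=2 ×25, L=4 ×3
  A^2: L=1 ×21, L=3 ×34, L=5 ×1
  A^0: L=2 ×48, L=4 ×22
  A^-2: L=3 ×49, L=5 ×7
  A^-4: L=4 ×27, L=6 ×1
  A^-6: L=5 ×8
  A^-8: L=6 ×1
Each group contributes A^e * Σ count * d^(L-1):
Powers of d = -A^2 - A^-2: d^2 = A^4 + 2 + A^-4; d^3 = -A^6 - 3*A^2 - 3*A^-2 - A^-6; d^4 = A^8 + 4*A^4 + 6 + 4*A^-4 + A^-8; d^5 = -A^10 - 5*A^6 - 10*A^2 - 10*A^-2 - 5*A^-6 - A^-10.
  A^8 * (d) = -A^10 - A^6
  A^6 * (4 + 4*d^2) = 4*A^10 + 12*A^6 + 4*A^2
  A^4 * (25*d + 3*d^3) = -3*A^10 - 34*A^6 - 34*A^2 - 3*A^-2
  A^2 * (21 + 34*d^2 + d^4) = A^10 + 38*A^6 + 95*A^2 + 38*A^-2 + A^-6
  A^0 * (48*d + 22*d^3) = -22*A^6 - 114*A^2 - 114*A^-2 - 22*A^-6
  A^-2 * (49*d^2 + 7*d^4) = 7*A^6 + 77*A^2 + 140*A^-2 + 77*A^-6 + 7*A^-10
  A^-4 * (27*d^3 + d^5) = -A^6 - 32*A^2 - 91*A^-2 - 91*A^-6 - 32*A^-10 - A^-14
  A^-6 * (8*d^4) = 8*A^2 + 32*A^-2 + 48*A^-6 + 32*A^-10 + 8*A^-14
  A^-8 * (d^5) = -A^2 - 5*A^-2 - 10*A^-6 - 10*A^-10 - 5*A^-14 - A^-18
Summing the groups: <K> = A^10 - A^6 + 3*A^2 - 3*A^-2 + 3*A^-6 - 3*A^-10 + 2*A^-14 - A^-18
Normalise by the writhe: (-A^3)^(-w) = (-A^3)^(-6) = A^-18, so f(A) = A^-18 * <K> = A^-8 - A^-12 + 3*A^-16 - 3*A^-20 + 3*A^-24 - 3*A^-28 + 2*A^-32 - A^-36.
Substitute A = t^(-1/4), i.e. A^e → t^(-e/4): V(t) = -t^9 + 2*t^8 - 3*t^7 + 3*t^6 - 3*t^5 + 3*t^4 - t^3 + t^2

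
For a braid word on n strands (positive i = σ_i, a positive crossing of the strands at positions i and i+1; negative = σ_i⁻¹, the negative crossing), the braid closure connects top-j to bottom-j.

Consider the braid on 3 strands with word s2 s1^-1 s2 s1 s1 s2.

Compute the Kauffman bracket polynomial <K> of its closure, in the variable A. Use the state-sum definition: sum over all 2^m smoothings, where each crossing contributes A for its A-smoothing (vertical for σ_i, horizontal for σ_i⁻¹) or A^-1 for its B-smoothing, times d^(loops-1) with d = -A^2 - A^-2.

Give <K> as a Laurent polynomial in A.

Braid: s2 s1^-1 s2 s1 s1 s2 on 3 strands, 6 crossings.
Writhe w = (#positive) - (#negative) = 5 - 1 = 4.
Enumerate smoothing states for the bracket polynomial. There are 2^6 = 64 states.
For each crossing: s=0 is the vertical smoothing, s=1 horizontal. Crossing k contributes A^(sign_k * (1 - 2*s_k)); loop factor d = -A^2 - A^-2.
Tabulate the states by total A-exponent and number of loops L (A-exp: L × count):
  A^6: L=2 ×1
  A^4: L=1 ×3, L=3 ×3
  A^2: L=2 ×14, L=4 ×1
  A^0: L=1 ×10, L=3 ×10
  A^-2: L=2 ×13, L=4 ×2
  A^-4: L=3 ×6
  A^-6: L=4 ×1
Each group contributes A^e * Σ count * d^(L-1):
Powers of d = -A^2 - A^-2: d^2 = A^4 + 2 + A^-4; d^3 = -A^6 - 3*A^2 - 3*A^-2 - A^-6.
  A^6 * (d) = -A^8 - A^4
  A^4 * (3 + 3*d^2) = 3*A^8 + 9*A^4 + 3
  A^2 * (14*d + d^3) = -A^8 - 17*A^4 - 17 - A^-4
  A^0 * (10 + 10*d^2) = 10*A^4 + 30 + 10*A^-4
  A^-2 * (13*d + 2*d^3) = -2*A^4 - 19 - 19*A^-4 - 2*A^-8
  A^-4 * (6*d^2) = 6 + 12*A^-4 + 6*A^-8
  A^-6 * (d^3) = -1 - 3*A^-4 - 3*A^-8 - A^-12
Summing the groups: <K> = A^8 - A^4 + 2 - A^-4 + A^-8 - A^-12

Answer: A^8 - A^4 + 2 - A^-4 + A^-8 - A^-12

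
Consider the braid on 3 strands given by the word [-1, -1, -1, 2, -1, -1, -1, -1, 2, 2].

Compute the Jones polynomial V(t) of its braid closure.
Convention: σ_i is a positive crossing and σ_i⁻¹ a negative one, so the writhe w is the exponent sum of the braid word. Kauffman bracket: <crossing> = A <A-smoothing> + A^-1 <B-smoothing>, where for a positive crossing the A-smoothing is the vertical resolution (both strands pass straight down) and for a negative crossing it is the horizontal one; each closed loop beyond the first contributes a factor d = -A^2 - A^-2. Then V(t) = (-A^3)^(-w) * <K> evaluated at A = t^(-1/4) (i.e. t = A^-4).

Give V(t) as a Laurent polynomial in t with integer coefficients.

Braid: s1^-1 s1^-1 s1^-1 s2 s1^-1 s1^-1 s1^-1 s1^-1 s2 s2 on 3 strands, 10 crossings.
Writhe w = (#positive) - (#negative) = 3 - 7 = -4.
Enumerate smoothing states for the bracket polynomial. There are 2^10 = 1024 states.
Each crossing splits two ways (0=vertical, 1=horizontal). The state's weight is A^(#A-smoothings - #B-smoothings) * d^(loops - 1).
Tabulate the states by total A-exponent and number of loops L (A-exp: L × count):
  A^10: L=8 ×1
  A^8: L=7 ×10
  A^6: L=6 ×44, L=8 ×1
  A^4: L=5 ×112, L=7 ×8
  A^2: L=4 ×182, L=6 ×28
  A^0: L=3 ×194, L=5 ×58
  A^-2: L=2 ×130, L=4 ×79, L=6 ×1
  A^-4: L=1 ×45, L=3 ×70, L=5 ×5
  A^-6: L=2 ×36, L=4 ×9
  A^-8: L=3 ×10
  A^-10: L=4 ×1
Each group contributes A^e * Σ count * d^(L-1):
Powers of d = -A^2 - A^-2: d^2 = A^4 + 2 + A^-4; d^3 = -A^6 - 3*A^2 - 3*A^-2 - A^-6; d^4 = A^8 + 4*A^4 + 6 + 4*A^-4 + A^-8; d^5 = -A^10 - 5*A^6 - 10*A^2 - 10*A^-2 - 5*A^-6 - A^-10; d^6 = A^12 + 6*A^8 + 15*A^4 + 20 + 15*A^-4 + 6*A^-8 + A^-12; d^7 = -A^14 - 7*A^10 - 21*A^6 - 35*A^2 - 35*A^-2 - 21*A^-6 - 7*A^-10 - A^-14.
  A^10 * (d^7) = -A^24 - 7*A^20 - 21*A^16 - 35*A^12 - 35*A^8 - 21*A^4 - 7 - A^-4
  A^8 * (10*d^6) = 10*A^20 + 60*A^16 + 150*A^12 + 200*A^8 + 150*A^4 + 60 + 10*A^-4
  A^6 * (44*d^5 + d^7) = -A^20 - 51*A^16 - 241*A^12 - 475*A^8 - 475*A^4 - 241 - 51*A^-4 - A^-8
  A^4 * (112*d^4 + 8*d^6) = 8*A^16 + 160*A^12 + 568*A^8 + 832*A^4 + 568 + 160*A^-4 + 8*A^-8
  A^2 * (182*d^3 + 28*d^5) = -28*A^12 - 322*A^8 - 826*A^4 - 826 - 322*A^-4 - 28*A^-8
  A^0 * (194*d^2 + 58*d^4) = 58*A^8 + 426*A^4 + 736 + 426*A^-4 + 58*A^-8
  A^-2 * (130*d + 79*d^3 + d^5) = -A^8 - 84*A^4 - 377 - 377*A^-4 - 84*A^-8 - A^-12
  A^-4 * (45 + 70*d^2 + 5*d^4) = 5*A^4 + 90 + 215*A^-4 + 90*A^-8 + 5*A^-12
  A^-6 * (36*d + 9*d^3) = -9 - 63*A^-4 - 63*A^-8 - 9*A^-12
  A^-8 * (10*d^2) = 10*A^-4 + 20*A^-8 + 10*A^-12
  A^-10 * (d^3) = -A^-4 - 3*A^-8 - 3*A^-12 - A^-16
Summing the groups: <K> = -A^24 + 2*A^20 - 4*A^16 + 6*A^12 - 7*A^8 + 7*A^4 - 6 + 6*A^-4 - 3*A^-8 + 2*A^-12 - A^-16
Normalise by the writhe: (-A^3)^(-w) = (-A^3)^(4) = A^12, so f(A) = A^12 * <K> = -A^36 + 2*A^32 - 4*A^28 + 6*A^24 - 7*A^20 + 7*A^16 - 6*A^12 + 6*A^8 - 3*A^4 + 2 - A^-4.
Substitute A = t^(-1/4), i.e. A^e → t^(-e/4): V(t) = -t + 2 - 3*t^-1 + 6*t^-2 - 6*t^-3 + 7*t^-4 - 7*t^-5 + 6*t^-6 - 4*t^-7 + 2*t^-8 - t^-9

Answer: -t + 2 - 3*t^-1 + 6*t^-2 - 6*t^-3 + 7*t^-4 - 7*t^-5 + 6*t^-6 - 4*t^-7 + 2*t^-8 - t^-9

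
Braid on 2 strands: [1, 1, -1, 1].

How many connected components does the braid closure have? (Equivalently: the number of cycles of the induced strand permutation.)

Track the strand permutation on 2 strands, starting from identity.
  step 1: s1 swaps positions 1,2 -> [2 1]
  step 2: s1 swaps positions 1,2 -> [1 2]
  step 3: s1^-1 swaps positions 1,2 -> [2 1]
  step 4: s1 swaps positions 1,2 -> [1 2]
Final permutation (position -> original strand): [1 2]
Closure components = cycle count of this permutation = 2.

Answer: 2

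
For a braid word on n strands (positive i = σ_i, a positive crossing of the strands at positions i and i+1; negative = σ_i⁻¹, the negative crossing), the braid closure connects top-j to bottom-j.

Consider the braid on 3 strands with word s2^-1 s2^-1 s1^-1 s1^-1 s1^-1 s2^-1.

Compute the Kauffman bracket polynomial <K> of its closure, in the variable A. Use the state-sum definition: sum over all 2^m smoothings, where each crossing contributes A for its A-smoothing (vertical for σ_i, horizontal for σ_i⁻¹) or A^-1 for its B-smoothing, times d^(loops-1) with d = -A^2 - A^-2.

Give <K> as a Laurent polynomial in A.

Braid: s2^-1 s2^-1 s1^-1 s1^-1 s1^-1 s2^-1 on 3 strands, 6 crossings.
Writhe w = (#positive) - (#negative) = 0 - 6 = -6.
State-sum expansion of <K>. There are 2^6 = 64 states.
For each crossing: s=0 is the vertical smoothing, s=1 horizontal. Crossing k contributes A^(sign_k * (1 - 2*s_k)); loop factor d = -A^2 - A^-2.
Tabulate the states by total A-exponent and number of loops L (A-exp: L × count):
  A^6: L=5 ×1
  A^4: L=4 ×6
  A^2: L=3 ×15
  A^0: L=2 ×18, L=4 ×2
  A^-2: L=1 ×9, L=3 ×6
  A^-4: L=2 ×6
  A^-6: L=3 ×1
Each group contributes A^e * Σ count * d^(L-1):
Powers of d = -A^2 - A^-2: d^2 = A^4 + 2 + A^-4; d^3 = -A^6 - 3*A^2 - 3*A^-2 - A^-6; d^4 = A^8 + 4*A^4 + 6 + 4*A^-4 + A^-8.
  A^6 * (d^4) = A^14 + 4*A^10 + 6*A^6 + 4*A^2 + A^-2
  A^4 * (6*d^3) = -6*A^10 - 18*A^6 - 18*A^2 - 6*A^-2
  A^2 * (15*d^2) = 15*A^6 + 30*A^2 + 15*A^-2
  A^0 * (18*d + 2*d^3) = -2*A^6 - 24*A^2 - 24*A^-2 - 2*A^-6
  A^-2 * (9 + 6*d^2) = 6*A^2 + 21*A^-2 + 6*A^-6
  A^-4 * (6*d) = -6*A^-2 - 6*A^-6
  A^-6 * (d^2) = A^-2 + 2*A^-6 + A^-10
Summing the groups: <K> = A^14 - 2*A^10 + A^6 - 2*A^2 + 2*A^-2 + A^-10

Answer: A^14 - 2*A^10 + A^6 - 2*A^2 + 2*A^-2 + A^-10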